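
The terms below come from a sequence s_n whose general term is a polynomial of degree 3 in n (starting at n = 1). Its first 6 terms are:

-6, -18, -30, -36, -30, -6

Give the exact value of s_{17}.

1st diffs: -12, -12, -6, 6, 24.
2nd diffs: 0, 6, 12, 18.
3rd diffs: 6, 6, 6 (constant).
Newton forward-difference form: s_n = -6 + (-12)·C(n-1,1) + 6·C(n-1,3).
At n = 17: n-1 = 16, so s_{17} = -6 - 192 + 3360 = 3162.

3162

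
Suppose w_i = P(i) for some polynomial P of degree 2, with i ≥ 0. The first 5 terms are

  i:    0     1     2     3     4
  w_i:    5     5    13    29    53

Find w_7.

173

1st diffs: 0, 8, 16, 24.
2nd diffs: 8, 8, 8 (constant).
Newton forward-difference form: w_i = 5 + 8·C(i,2).
At i = 7: i = 7, so w_7 = 5 + 168 = 173.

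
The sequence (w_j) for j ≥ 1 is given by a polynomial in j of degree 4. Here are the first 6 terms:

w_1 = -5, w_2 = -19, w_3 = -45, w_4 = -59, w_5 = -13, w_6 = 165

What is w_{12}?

1st diffs: -14, -26, -14, 46, 178.
2nd diffs: -12, 12, 60, 132.
3rd diffs: 24, 48, 72.
4th diffs: 24, 24 (constant).
Newton forward-difference form: w_j = -5 + (-14)·C(j-1,1) + (-12)·C(j-1,2) + 24·C(j-1,3) + 24·C(j-1,4).
At j = 12: j-1 = 11, so w_{12} = -5 - 154 - 660 + 3960 + 7920 = 11061.

11061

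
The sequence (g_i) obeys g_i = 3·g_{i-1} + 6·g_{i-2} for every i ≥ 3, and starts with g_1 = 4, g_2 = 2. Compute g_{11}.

3328614

Applying the relation repeatedly:
g_3 = 30;  g_4 = 102;  g_5 = 486;  g_6 = 2070;  g_7 = 9126;  g_8 = 39798;  g_9 = 174150;  g_{10} = 761238;  g_{11} = 3328614.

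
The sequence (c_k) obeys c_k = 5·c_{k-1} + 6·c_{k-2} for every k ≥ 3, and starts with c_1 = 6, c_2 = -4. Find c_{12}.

103656296

Iterate the recurrence:
c_3 = 16;  c_4 = 56;  c_5 = 376;  c_6 = 2216;  c_7 = 13336;  c_8 = 79976;  c_9 = 479896;  c_{10} = 2879336;  c_{11} = 17276056;  c_{12} = 103656296.
(Characteristic roots are 6 and -1.)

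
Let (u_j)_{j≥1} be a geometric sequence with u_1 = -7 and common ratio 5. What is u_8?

-546875

u_j = (-7)·5^(j-1).
u_8 = (-7)·5^7 = -546875.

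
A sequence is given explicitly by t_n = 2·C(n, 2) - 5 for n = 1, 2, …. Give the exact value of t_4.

C(4, 2) = 6, so t_4 = 7.

7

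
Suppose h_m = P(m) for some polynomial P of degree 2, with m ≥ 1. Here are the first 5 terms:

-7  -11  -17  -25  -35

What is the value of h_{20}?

-425

1st diffs: -4, -6, -8, -10.
2nd diffs: -2, -2, -2 (constant).
So h_m = -m^2 - m - 5.
Evaluating at m = 20 gives h_{20} = -425.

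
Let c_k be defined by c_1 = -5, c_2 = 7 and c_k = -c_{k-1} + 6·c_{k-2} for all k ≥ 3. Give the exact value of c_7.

Applying the relation repeatedly:
c_3 = -37; c_4 = 79; c_5 = -301; c_6 = 775; c_7 = -2581.
(Characteristic roots are 2 and -3.)

-2581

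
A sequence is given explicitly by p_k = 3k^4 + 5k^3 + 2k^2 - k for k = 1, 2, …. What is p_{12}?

p_{12} = 3·12^4 + 5·12^3 + 2·12^2 - 1·12 = 71124.

71124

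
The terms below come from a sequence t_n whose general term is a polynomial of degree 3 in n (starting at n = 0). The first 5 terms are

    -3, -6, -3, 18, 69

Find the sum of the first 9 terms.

1881

1st diffs: -3, 3, 21, 51.
2nd diffs: 6, 18, 30.
3rd diffs: 12, 12 (constant).
Newton forward-difference form: t_n = -3 + (-3)·C(n,1) + 6·C(n,2) + 12·C(n,3).
Continuing: 162, 309, 522, 813.
Summing n = 0..8 (9 terms) gives 1881.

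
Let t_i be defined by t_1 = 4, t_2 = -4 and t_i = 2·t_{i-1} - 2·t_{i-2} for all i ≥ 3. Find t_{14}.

Applying the relation repeatedly:
t_3 = -16; t_4 = -24; t_5 = -16; …; t_{11} = -256; t_{12} = -384; t_{13} = -256; t_{14} = 256.

256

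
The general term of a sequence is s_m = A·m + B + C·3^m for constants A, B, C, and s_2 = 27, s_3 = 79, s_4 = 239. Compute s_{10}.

At m = 2, 3, 4: 2A + B + 9C = 27; 3A + B + 27C = 79; 4A + B + 81C = 239.
Subtracting the first from the second: A + 18C = 52.
Subtracting the second from the third: A + 54C = 160.
Solving: C = 3, A = -2, then B = 4.
Therefore s_{10} = -20 + 4 + 3·59049 = 177131.

177131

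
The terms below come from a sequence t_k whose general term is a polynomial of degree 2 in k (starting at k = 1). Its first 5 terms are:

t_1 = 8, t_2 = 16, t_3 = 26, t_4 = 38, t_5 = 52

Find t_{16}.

338

1st diffs: 8, 10, 12, 14.
2nd diffs: 2, 2, 2 (constant).
Newton forward-difference form: t_k = 8 + 8·C(k-1,1) + 2·C(k-1,2).
At k = 16: k-1 = 15, so t_{16} = 8 + 120 + 210 = 338.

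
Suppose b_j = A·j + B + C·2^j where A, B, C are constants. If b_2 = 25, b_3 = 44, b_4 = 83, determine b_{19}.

Write the equations: 2A + B + 4C = 25; 3A + B + 8C = 44; 4A + B + 16C = 83.
Subtracting the first from the second: A + 4C = 19.
Subtracting the second from the third: A + 8C = 39.
Solving: C = 5, A = -1, then B = 7.
Therefore b_{19} = -19 + 7 + 5·524288 = 2621428.

2621428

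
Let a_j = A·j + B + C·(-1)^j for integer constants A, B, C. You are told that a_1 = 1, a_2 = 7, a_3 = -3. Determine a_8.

Write the equations: A + B - C = 1; 2A + B + C = 7; 3A + B - C = -3.
Subtracting the first from the second: A + 2C = 6.
Subtracting the second from the third: A - 2C = -10.
Solving: C = 4, A = -2, then B = 7.
Therefore a_8 = -16 + 7 + 4·1 = -5.

-5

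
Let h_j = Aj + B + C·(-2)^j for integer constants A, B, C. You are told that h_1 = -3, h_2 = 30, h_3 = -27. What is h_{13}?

At j = 1, 2, 3: A + B - 2C = -3; 2A + B + 4C = 30; 3A + B - 8C = -27.
Subtracting the first from the second: A + 6C = 33.
Subtracting the second from the third: A - 12C = -57.
Solving: C = 5, A = 3, then B = 4.
Therefore h_{13} = 39 + 4 + 5·(-8192) = -40917.

-40917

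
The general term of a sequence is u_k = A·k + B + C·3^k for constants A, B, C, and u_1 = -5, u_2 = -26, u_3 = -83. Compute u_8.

At k = 1, 2, 3: A + B + 3C = -5; 2A + B + 9C = -26; 3A + B + 27C = -83.
Subtracting the first from the second: A + 6C = -21.
Subtracting the second from the third: A + 18C = -57.
Solving: C = -3, A = -3, then B = 7.
Therefore u_8 = -24 + 7 + (-3)·6561 = -19700.

-19700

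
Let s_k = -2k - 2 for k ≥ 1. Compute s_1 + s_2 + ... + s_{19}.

Over k = 1..19: Σk = 190.
Total = (-2)·190 + (-2)·19 = -418.

-418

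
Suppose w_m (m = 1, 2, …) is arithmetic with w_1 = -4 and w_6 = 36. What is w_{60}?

468

Common difference d = (36 - (-4)) / (6 - 1) = 8.
w_m = -4 + (m - 1)·8.
w_{60} = -4 + 59·8 = 468.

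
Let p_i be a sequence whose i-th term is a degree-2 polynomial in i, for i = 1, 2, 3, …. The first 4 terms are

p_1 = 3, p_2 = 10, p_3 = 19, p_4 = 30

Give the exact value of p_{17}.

1st diffs: 7, 9, 11.
2nd diffs: 2, 2 (constant).
Newton forward-difference form: p_i = 3 + 7·C(i-1,1) + 2·C(i-1,2).
At i = 17: i-1 = 16, so p_{17} = 3 + 112 + 240 = 355.

355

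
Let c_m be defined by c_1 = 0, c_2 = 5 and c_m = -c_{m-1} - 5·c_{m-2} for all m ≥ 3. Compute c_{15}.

Iterate the recurrence:
c_3 = -5, c_4 = -20, c_5 = 45, …, c_{12} = 12655, c_{13} = 15120, c_{14} = -78395, c_{15} = 2795.

2795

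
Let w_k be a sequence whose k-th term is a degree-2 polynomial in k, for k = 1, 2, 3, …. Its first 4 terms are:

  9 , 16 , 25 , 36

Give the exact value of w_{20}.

484

1st diffs: 7, 9, 11.
2nd diffs: 2, 2 (constant).
So w_k = k^2 + 4k + 4.
Evaluating at k = 20 gives w_{20} = 484.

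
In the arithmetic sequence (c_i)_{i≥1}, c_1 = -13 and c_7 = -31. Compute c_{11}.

Common difference d = (-31 - (-13)) / (7 - 1) = -3.
c_i = -13 + (i - 1)·(-3).
c_{11} = -13 + 10·(-3) = -43.

-43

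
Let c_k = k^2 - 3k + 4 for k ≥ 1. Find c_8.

44

c_8 = 1·8^2 - 3·8 + 4 = 44.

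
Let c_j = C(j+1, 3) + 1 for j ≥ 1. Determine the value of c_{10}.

166

C(11, 3) = 165, so c_{10} = 166.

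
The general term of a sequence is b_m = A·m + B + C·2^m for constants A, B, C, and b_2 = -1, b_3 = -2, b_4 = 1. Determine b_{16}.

65461

Write the equations: 2A + B + 4C = -1; 3A + B + 8C = -2; 4A + B + 16C = 1.
Subtracting the first from the second: A + 4C = -1.
Subtracting the second from the third: A + 8C = 3.
Solving: C = 1, A = -5, then B = 5.
Therefore b_{16} = -80 + 5 + 1·65536 = 65461.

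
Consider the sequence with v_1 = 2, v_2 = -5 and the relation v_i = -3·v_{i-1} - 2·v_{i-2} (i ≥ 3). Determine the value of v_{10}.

v_3 = 11, v_4 = -23, v_5 = 47, v_6 = -95, v_7 = 191, v_8 = -383, v_9 = 767, v_{10} = -1535.
(Characteristic roots are -1 and -2.)

-1535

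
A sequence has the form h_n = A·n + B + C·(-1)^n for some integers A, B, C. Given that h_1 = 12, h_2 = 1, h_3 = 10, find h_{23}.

-10

Plug in n = 1, 2, 3: A + B - C = 12; 2A + B + C = 1; 3A + B - C = 10.
Subtracting the first from the second: A + 2C = -11.
Subtracting the second from the third: A - 2C = 9.
Solving: C = -5, A = -1, then B = 8.
Hence h_{23} = -1·23 + 8 + (-5)·(-1) = -10.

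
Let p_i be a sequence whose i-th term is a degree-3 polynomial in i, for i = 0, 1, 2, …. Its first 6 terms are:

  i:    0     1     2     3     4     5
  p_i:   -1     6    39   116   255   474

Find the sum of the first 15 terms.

37120

1st diffs: 7, 33, 77, 139, 219.
2nd diffs: 26, 44, 62, 80.
3rd diffs: 18, 18, 18 (constant).
Newton forward-difference form: p_i = -1 + 7·C(i,1) + 26·C(i,2) + 18·C(i,3).
Continuing: …, 791, 1224, 1791, 2510, …, p_{14} = 9015.
Summing i = 0..14 (15 terms) gives 37120.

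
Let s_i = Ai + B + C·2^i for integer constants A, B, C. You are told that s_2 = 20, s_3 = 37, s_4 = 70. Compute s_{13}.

32783

At i = 2, 3, 4: 2A + B + 4C = 20; 3A + B + 8C = 37; 4A + B + 16C = 70.
Subtracting the first from the second: A + 4C = 17.
Subtracting the second from the third: A + 8C = 33.
Solving: C = 4, A = 1, then B = 2.
Therefore s_{13} = 13 + 2 + 4·8192 = 32783.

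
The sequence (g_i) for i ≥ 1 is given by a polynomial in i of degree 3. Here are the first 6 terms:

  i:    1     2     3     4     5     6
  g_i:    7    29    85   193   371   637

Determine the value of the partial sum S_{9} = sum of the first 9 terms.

5979

1st diffs: 22, 56, 108, 178, 266.
2nd diffs: 34, 52, 70, 88.
3rd diffs: 18, 18, 18 (constant).
So g_i = 3i^3 - i^2 + 4i + 1.
Continuing: 1009, 1505, 2143.
Summing i = 1..9 (9 terms) gives 5979.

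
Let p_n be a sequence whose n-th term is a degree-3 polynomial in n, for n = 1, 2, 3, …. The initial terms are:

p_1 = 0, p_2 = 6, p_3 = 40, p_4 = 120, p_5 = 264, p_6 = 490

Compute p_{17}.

13536

1st diffs: 6, 34, 80, 144, 226.
2nd diffs: 28, 46, 64, 82.
3rd diffs: 18, 18, 18 (constant).
Newton forward-difference form: p_n = 6·C(n-1,1) + 28·C(n-1,2) + 18·C(n-1,3).
At n = 17: n-1 = 16, so p_{17} = 96 + 3360 + 10080 = 13536.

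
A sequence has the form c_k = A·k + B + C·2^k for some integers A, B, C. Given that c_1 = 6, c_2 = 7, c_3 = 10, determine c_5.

Plug in k = 1, 2, 3: A + B + 2C = 6; 2A + B + 4C = 7; 3A + B + 8C = 10.
Subtracting the first from the second: A + 2C = 1.
Subtracting the second from the third: A + 4C = 3.
Solving: C = 1, A = -1, then B = 5.
So c_k = -1·k + 5 + 1·2^k; at k=5 this is 32.

32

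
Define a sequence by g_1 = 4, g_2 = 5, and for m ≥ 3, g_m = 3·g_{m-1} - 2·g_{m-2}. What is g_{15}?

16387

g_3 = 7; g_4 = 11; g_5 = 19; …; g_{12} = 2051; g_{13} = 4099; g_{14} = 8195; g_{15} = 16387.
(Characteristic roots are 2 and 1.)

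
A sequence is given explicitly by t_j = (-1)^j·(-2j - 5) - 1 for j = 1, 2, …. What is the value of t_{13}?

(-1)^13 = -1; -2j - 5 at j=13 is -31; so t_{13} = 30.

30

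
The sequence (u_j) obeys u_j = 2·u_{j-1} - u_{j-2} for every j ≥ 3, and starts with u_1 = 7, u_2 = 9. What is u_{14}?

u_3 = 11, u_4 = 13, u_5 = 15, …, u_{11} = 27, u_{12} = 29, u_{13} = 31, u_{14} = 33.
(Characteristic roots are 1 and 1.)

33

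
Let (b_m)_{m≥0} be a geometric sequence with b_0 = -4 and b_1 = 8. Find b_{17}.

Common ratio r = -2.
b_m = (-4)·(-2)^(m-0).
b_{17} = (-4)·(-2)^17 = 524288.

524288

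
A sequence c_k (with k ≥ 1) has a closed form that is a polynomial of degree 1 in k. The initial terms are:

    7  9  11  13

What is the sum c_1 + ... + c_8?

112

1st diffs: 2, 2, 2 (constant).
So c_k = 2k + 5.
Continuing: 15, 17, 19, 21.
Summing k = 1..8 (8 terms) gives 112.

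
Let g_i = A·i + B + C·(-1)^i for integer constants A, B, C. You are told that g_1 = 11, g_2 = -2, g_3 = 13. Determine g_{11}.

At i = 1, 2, 3: A + B - C = 11; 2A + B + C = -2; 3A + B - C = 13.
Subtracting the first from the second: A + 2C = -13.
Subtracting the second from the third: A - 2C = 15.
Solving: C = -7, A = 1, then B = 3.
So g_i = 1·i + 3 + (-7)·(-1)^i; at i=11 this is 21.

21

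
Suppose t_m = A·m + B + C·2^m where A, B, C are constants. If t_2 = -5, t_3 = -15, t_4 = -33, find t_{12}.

-8209

Plug in m = 2, 3, 4: 2A + B + 4C = -5; 3A + B + 8C = -15; 4A + B + 16C = -33.
Subtracting the first from the second: A + 4C = -10.
Subtracting the second from the third: A + 8C = -18.
Solving: C = -2, A = -2, then B = 7.
Therefore t_{12} = -24 + 7 + (-2)·4096 = -8209.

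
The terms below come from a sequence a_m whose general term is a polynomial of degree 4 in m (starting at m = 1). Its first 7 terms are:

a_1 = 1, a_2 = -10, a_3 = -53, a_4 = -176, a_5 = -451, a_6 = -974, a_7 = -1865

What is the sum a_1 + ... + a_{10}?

-20453

1st diffs: -11, -43, -123, -275, -523, -891.
2nd diffs: -32, -80, -152, -248, -368.
3rd diffs: -48, -72, -96, -120.
4th diffs: -24, -24, -24 (constant).
Newton forward-difference form: a_m = 1 + (-11)·C(m-1,1) + (-32)·C(m-1,2) + (-48)·C(m-1,3) + (-24)·C(m-1,4).
Continuing: -3268, -5351, -8306.
Summing m = 1..10 (10 terms) gives -20453.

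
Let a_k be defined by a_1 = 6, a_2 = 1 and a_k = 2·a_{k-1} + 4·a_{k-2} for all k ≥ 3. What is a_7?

a_3 = 26, a_4 = 56, a_5 = 216, a_6 = 656, a_7 = 2176.

2176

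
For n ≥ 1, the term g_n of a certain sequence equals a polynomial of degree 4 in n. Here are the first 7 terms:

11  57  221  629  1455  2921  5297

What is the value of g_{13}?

59831

1st diffs: 46, 164, 408, 826, 1466, 2376.
2nd diffs: 118, 244, 418, 640, 910.
3rd diffs: 126, 174, 222, 270.
4th diffs: 48, 48, 48 (constant).
Newton forward-difference form: g_n = 11 + 46·C(n-1,1) + 118·C(n-1,2) + 126·C(n-1,3) + 48·C(n-1,4).
At n = 13: n-1 = 12, so g_{13} = 11 + 552 + 7788 + 27720 + 23760 = 59831.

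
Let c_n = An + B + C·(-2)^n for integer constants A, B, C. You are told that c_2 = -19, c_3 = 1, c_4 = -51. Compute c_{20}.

-2097235

Plug in n = 2, 3, 4: 2A + B + 4C = -19; 3A + B - 8C = 1; 4A + B + 16C = -51.
Subtracting the first from the second: A - 12C = 20.
Subtracting the second from the third: A + 24C = -52.
Solving: C = -2, A = -4, then B = -3.
Hence c_{20} = -4·20 + (-3) + (-2)·1048576 = -2097235.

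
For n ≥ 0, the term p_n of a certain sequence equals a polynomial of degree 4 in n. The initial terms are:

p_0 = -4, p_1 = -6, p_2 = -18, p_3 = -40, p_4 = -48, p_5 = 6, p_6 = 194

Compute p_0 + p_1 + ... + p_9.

4718

1st diffs: -2, -12, -22, -8, 54, 188.
2nd diffs: -10, -10, 14, 62, 134.
3rd diffs: 0, 24, 48, 72.
4th diffs: 24, 24, 24 (constant).
So p_n = n^4 - 6n^3 + 6n^2 - 3n - 4.
Continuing: 612, 1380, 2642.
Summing n = 0..9 (10 terms) gives 4718.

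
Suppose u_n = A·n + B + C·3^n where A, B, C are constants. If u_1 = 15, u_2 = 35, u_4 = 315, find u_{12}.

2125723

The three given values yield: A + B + 3C = 15; 2A + B + 9C = 35; 4A + B + 81C = 315.
Subtracting the first from the second: A + 6C = 20.
Subtracting the second from the third: 2A + 72C = 280.
Solving: C = 4, A = -4, then B = 7.
So u_n = -4·n + 7 + 4·3^n; at n=12 this is 2125723.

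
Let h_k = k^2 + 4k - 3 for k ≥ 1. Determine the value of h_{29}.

954

h_{29} = 1·29^2 + 4·29 - 3 = 954.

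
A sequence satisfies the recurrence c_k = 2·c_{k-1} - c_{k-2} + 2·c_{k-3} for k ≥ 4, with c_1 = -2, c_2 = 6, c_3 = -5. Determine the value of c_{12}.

Iterate the recurrence:
c_4 = -20, c_5 = -23, c_6 = -36, c_7 = -89, c_8 = -188, c_9 = -359, c_{10} = -708, c_{11} = -1433, c_{12} = -2876.

-2876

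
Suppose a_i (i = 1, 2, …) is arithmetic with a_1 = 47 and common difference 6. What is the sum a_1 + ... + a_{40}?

6560

a_i = 47 + (i - 1)·6.
a_{40} = 281; S = 40·(47 + 281)/2 = 6560.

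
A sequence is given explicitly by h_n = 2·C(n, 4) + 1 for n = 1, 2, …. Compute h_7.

71

C(7, 4) = 35, so h_7 = 71.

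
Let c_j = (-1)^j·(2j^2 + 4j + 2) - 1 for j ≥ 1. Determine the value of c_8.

(-1)^8 = 1; 2j^2 + 4j + 2 at j=8 is 162; so c_8 = 161.

161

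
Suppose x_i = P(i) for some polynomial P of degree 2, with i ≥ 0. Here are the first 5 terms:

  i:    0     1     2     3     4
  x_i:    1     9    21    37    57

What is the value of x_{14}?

477

1st diffs: 8, 12, 16, 20.
2nd diffs: 4, 4, 4 (constant).
Newton forward-difference form: x_i = 1 + 8·C(i,1) + 4·C(i,2).
At i = 14: i = 14, so x_{14} = 1 + 112 + 364 = 477.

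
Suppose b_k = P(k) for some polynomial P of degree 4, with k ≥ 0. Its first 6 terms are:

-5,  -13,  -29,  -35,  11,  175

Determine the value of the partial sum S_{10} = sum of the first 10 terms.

8458

1st diffs: -8, -16, -6, 46, 164.
2nd diffs: -8, 10, 52, 118.
3rd diffs: 18, 42, 66.
4th diffs: 24, 24 (constant).
Newton forward-difference form: b_k = -5 + (-8)·C(k,1) + (-8)·C(k,2) + 18·C(k,3) + 24·C(k,4).
Continuing: 547, 1241, 2395, 4171.
Summing k = 0..9 (10 terms) gives 8458.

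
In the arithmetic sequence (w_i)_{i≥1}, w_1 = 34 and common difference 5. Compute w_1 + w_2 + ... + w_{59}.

w_i = 34 + (i - 1)·5.
w_{59} = 324; S = 59·(34 + 324)/2 = 10561.

10561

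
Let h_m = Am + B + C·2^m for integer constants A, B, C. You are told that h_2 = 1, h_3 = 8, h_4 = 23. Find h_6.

117

Write the equations: 2A + B + 4C = 1; 3A + B + 8C = 8; 4A + B + 16C = 23.
Subtracting the first from the second: A + 4C = 7.
Subtracting the second from the third: A + 8C = 15.
Solving: C = 2, A = -1, then B = -5.
Therefore h_6 = -6 + (-5) + 2·64 = 117.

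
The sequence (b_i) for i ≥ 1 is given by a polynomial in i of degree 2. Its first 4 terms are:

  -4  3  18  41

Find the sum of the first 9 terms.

1st diffs: 7, 15, 23.
2nd diffs: 8, 8 (constant).
Newton forward-difference form: b_i = -4 + 7·C(i-1,1) + 8·C(i-1,2).
Continuing: …, 72, 111, 158, 213, …, b_9 = 276.
Summing i = 1..9 (9 terms) gives 888.

888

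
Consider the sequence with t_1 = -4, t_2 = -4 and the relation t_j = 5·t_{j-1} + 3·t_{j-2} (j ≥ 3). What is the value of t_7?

-29348

Iterate the recurrence:
t_3 = -32; t_4 = -172; t_5 = -956; t_6 = -5296; t_7 = -29348.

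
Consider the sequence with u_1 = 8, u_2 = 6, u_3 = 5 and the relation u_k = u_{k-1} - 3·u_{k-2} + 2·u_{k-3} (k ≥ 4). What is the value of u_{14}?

Iterate the recurrence:
u_4 = 3, u_5 = 0, u_6 = 1, …, u_{11} = 40, u_{12} = 49, u_{13} = -97, u_{14} = -164.

-164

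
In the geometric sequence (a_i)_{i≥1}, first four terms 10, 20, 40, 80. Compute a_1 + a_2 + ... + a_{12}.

Common ratio r = 2.
a_i = 10·2^(i-1).
S = 10·(2^12 - 1)/(2 - 1) = 10·(4096 - 1)/(1) = 40950.

40950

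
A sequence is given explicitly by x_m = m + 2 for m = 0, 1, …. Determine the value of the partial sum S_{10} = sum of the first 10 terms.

Over m = 0..9: Σm = 45.
Total = (1)·45 + (2)·10 = 65.

65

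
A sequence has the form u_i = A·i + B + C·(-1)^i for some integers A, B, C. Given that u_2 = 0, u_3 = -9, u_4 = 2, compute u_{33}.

Write the equations: 2A + B + C = 0; 3A + B - C = -9; 4A + B + C = 2.
Subtracting the first from the second: A - 2C = -9.
Subtracting the second from the third: A + 2C = 11.
Solving: C = 5, A = 1, then B = -7.
So u_i = 1·i + (-7) + 5·(-1)^i; at i=33 this is 21.

21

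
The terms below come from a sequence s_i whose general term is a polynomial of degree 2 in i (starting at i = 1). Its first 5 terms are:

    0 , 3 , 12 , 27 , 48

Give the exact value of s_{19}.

972

1st diffs: 3, 9, 15, 21.
2nd diffs: 6, 6, 6 (constant).
So s_i = 3i^2 - 6i + 3.
Evaluating at i = 19 gives s_{19} = 972.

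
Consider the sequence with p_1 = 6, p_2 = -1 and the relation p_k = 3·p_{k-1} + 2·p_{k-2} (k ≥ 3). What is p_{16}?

p_3 = 9; p_4 = 25; p_5 = 93; …; p_{13} = 2393709; p_{14} = 8525321; p_{15} = 30363381; p_{16} = 108140785.

108140785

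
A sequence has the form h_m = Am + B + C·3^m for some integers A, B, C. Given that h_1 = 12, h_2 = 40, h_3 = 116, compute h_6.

Write the equations: A + B + 3C = 12; 2A + B + 9C = 40; 3A + B + 27C = 116.
Subtracting the first from the second: A + 6C = 28.
Subtracting the second from the third: A + 18C = 76.
Solving: C = 4, A = 4, then B = -4.
Hence h_6 = 4·6 + (-4) + 4·729 = 2936.

2936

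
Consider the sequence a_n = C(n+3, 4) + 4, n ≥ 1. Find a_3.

C(6, 4) = 15, so a_3 = 19.

19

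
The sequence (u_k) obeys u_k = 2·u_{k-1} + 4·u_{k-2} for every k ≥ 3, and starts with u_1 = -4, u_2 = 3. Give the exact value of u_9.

u_3 = -10; u_4 = -8; u_5 = -56; u_6 = -144; u_7 = -512; u_8 = -1600; u_9 = -5248.

-5248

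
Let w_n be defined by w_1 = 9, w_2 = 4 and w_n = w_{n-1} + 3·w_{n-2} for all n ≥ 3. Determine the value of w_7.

w_3 = 31, w_4 = 43, w_5 = 136, w_6 = 265, w_7 = 673.

673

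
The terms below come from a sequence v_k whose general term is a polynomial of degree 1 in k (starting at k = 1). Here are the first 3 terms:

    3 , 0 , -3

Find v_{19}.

-51

1st diffs: -3, -3 (constant).
So v_k = -3k + 6.
Evaluating at k = 19 gives v_{19} = -51.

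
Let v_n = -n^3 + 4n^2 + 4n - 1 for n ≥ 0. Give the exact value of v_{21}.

v_{21} = -1·21^3 + 4·21^2 + 4·21 - 1 = -7414.

-7414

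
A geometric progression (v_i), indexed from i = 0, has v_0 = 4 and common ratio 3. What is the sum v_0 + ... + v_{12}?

3188644

v_i = 4·3^(i-0).
S = 4·(3^13 - 1)/(3 - 1) = 4·(1594323 - 1)/(2) = 3188644.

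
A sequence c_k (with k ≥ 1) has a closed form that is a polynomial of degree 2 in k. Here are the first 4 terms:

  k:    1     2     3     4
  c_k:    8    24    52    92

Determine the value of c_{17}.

1704

1st diffs: 16, 28, 40.
2nd diffs: 12, 12 (constant).
Newton forward-difference form: c_k = 8 + 16·C(k-1,1) + 12·C(k-1,2).
At k = 17: k-1 = 16, so c_{17} = 8 + 256 + 1440 = 1704.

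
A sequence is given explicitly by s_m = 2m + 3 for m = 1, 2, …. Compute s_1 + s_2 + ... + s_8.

96

Over m = 1..8: Σm = 36.
Total = (2)·36 + (3)·8 = 96.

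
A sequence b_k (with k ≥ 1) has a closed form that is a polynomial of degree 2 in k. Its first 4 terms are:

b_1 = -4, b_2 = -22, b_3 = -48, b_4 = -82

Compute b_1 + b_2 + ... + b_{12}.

-2996

1st diffs: -18, -26, -34.
2nd diffs: -8, -8 (constant).
Newton forward-difference form: b_k = -4 + (-18)·C(k-1,1) + (-8)·C(k-1,2).
Continuing: …, -124, -174, -232, -298, …, b_{12} = -642.
Summing k = 1..12 (12 terms) gives -2996.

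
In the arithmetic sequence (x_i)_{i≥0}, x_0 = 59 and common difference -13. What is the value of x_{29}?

-318

x_i = 59 + (i - 0)·(-13).
x_{29} = 59 + 29·(-13) = -318.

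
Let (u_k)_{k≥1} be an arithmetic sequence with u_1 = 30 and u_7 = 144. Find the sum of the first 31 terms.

9765

Common difference d = (144 - 30) / (7 - 1) = 19.
u_k = 30 + (k - 1)·19.
u_{31} = 600; S = 31·(30 + 600)/2 = 9765.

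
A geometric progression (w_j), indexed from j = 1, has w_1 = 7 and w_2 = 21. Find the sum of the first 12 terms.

1860040

Common ratio r = 3.
w_j = 7·3^(j-1).
S = 7·(3^12 - 1)/(3 - 1) = 7·(531441 - 1)/(2) = 1860040.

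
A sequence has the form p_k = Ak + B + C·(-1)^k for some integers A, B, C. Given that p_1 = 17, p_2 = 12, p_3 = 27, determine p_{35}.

The three given values yield: A + B - C = 17; 2A + B + C = 12; 3A + B - C = 27.
Subtracting the first from the second: A + 2C = -5.
Subtracting the second from the third: A - 2C = 15.
Solving: C = -5, A = 5, then B = 7.
So p_k = 5·k + 7 + (-5)·(-1)^k; at k=35 this is 187.

187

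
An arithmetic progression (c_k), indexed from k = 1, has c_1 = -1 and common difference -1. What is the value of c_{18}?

-18

c_k = -1 + (k - 1)·(-1).
c_{18} = -1 + 17·(-1) = -18.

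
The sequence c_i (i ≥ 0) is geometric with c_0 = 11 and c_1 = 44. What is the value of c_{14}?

2952790016

Common ratio r = 4.
c_i = 11·4^(i-0).
c_{14} = 11·4^14 = 2952790016.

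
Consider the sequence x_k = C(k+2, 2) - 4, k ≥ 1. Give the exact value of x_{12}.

87

C(14, 2) = 91, so x_{12} = 87.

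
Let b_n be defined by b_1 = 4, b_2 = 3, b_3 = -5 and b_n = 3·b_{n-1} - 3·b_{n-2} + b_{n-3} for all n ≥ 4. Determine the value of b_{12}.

-392

Applying the relation repeatedly:
b_4 = -20; b_5 = -42; b_6 = -71; b_7 = -107; b_8 = -150; b_9 = -200; b_{10} = -257; b_{11} = -321; b_{12} = -392.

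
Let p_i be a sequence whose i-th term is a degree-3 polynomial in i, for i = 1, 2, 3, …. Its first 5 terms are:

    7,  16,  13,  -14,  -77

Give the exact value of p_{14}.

-4244

1st diffs: 9, -3, -27, -63.
2nd diffs: -12, -24, -36.
3rd diffs: -12, -12 (constant).
Newton forward-difference form: p_i = 7 + 9·C(i-1,1) + (-12)·C(i-1,2) + (-12)·C(i-1,3).
At i = 14: i-1 = 13, so p_{14} = 7 + 117 - 936 - 3432 = -4244.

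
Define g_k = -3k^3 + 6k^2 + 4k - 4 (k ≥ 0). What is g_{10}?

g_{10} = -3·10^3 + 6·10^2 + 4·10 - 4 = -2364.

-2364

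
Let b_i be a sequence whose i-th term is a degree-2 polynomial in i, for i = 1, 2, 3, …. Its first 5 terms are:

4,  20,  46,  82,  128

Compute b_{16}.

1294

1st diffs: 16, 26, 36, 46.
2nd diffs: 10, 10, 10 (constant).
Newton forward-difference form: b_i = 4 + 16·C(i-1,1) + 10·C(i-1,2).
At i = 16: i-1 = 15, so b_{16} = 4 + 240 + 1050 = 1294.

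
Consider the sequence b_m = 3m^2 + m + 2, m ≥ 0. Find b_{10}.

312

b_{10} = 3·10^2 + 1·10 + 2 = 312.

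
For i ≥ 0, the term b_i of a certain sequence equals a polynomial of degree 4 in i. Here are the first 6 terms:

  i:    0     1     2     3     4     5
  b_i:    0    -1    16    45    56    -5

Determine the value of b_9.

1st diffs: -1, 17, 29, 11, -61.
2nd diffs: 18, 12, -18, -72.
3rd diffs: -6, -30, -54.
4th diffs: -24, -24 (constant).
Newton forward-difference form: b_i = (-1)·C(i,1) + 18·C(i,2) + (-6)·C(i,3) + (-24)·C(i,4).
At i = 9: i = 9, so b_9 = -9 + 648 - 504 - 3024 = -2889.

-2889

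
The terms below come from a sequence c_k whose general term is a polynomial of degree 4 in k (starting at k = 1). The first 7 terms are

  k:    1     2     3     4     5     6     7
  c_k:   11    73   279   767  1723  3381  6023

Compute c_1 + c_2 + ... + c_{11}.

95007

1st diffs: 62, 206, 488, 956, 1658, 2642.
2nd diffs: 144, 282, 468, 702, 984.
3rd diffs: 138, 186, 234, 282.
4th diffs: 48, 48, 48 (constant).
So c_k = 2k^4 + 3k^3 + 4k^2 - k + 3.
Continuing: 9979, 15627, 23393, 33751.
Summing k = 1..11 (11 terms) gives 95007.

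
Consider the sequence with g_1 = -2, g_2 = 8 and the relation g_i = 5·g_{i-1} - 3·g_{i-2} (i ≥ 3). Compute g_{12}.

24385706

g_3 = 46, g_4 = 206, g_5 = 892, g_6 = 3842, g_7 = 16534, g_8 = 71144, g_9 = 306118, g_{10} = 1317158, g_{11} = 5667436, g_{12} = 24385706.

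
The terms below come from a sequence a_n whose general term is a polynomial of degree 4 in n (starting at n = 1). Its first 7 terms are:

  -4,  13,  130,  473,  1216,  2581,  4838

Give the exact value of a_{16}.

133601

1st diffs: 17, 117, 343, 743, 1365, 2257.
2nd diffs: 100, 226, 400, 622, 892.
3rd diffs: 126, 174, 222, 270.
4th diffs: 48, 48, 48 (constant).
Newton forward-difference form: a_n = -4 + 17·C(n-1,1) + 100·C(n-1,2) + 126·C(n-1,3) + 48·C(n-1,4).
At n = 16: n-1 = 15, so a_{16} = -4 + 255 + 10500 + 57330 + 65520 = 133601.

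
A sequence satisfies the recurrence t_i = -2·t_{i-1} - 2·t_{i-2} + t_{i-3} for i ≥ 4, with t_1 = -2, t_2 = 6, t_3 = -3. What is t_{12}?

t_4 = -8;  t_5 = 28;  t_6 = -43;  t_7 = 22;  t_8 = 70;  t_9 = -227;  t_{10} = 336;  t_{11} = -148;  t_{12} = -603.

-603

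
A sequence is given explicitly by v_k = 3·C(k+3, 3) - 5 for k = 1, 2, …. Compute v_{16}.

2902

C(19, 3) = 969, so v_{16} = 2902.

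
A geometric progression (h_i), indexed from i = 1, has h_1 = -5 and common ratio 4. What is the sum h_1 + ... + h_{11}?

h_i = (-5)·4^(i-1).
S = (-5)·(4^11 - 1)/(4 - 1) = (-5)·(4194304 - 1)/(3) = -6990505.

-6990505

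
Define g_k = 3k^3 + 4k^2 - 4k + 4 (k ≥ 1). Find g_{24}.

g_{24} = 3·24^3 + 4·24^2 - 4·24 + 4 = 43684.

43684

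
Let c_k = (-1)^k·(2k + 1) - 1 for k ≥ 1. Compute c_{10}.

(-1)^10 = 1; 2k + 1 at k=10 is 21; so c_{10} = 20.

20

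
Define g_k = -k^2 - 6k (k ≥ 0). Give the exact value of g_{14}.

g_{14} = -1·14^2 - 6·14 = -280.

-280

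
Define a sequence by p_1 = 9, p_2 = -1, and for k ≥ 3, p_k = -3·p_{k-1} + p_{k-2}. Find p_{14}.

-5748841

Compute successive terms:
p_3 = 12;  p_4 = -37;  p_5 = 123;  …;  p_{11} = 159567;  p_{12} = -527014;  p_{13} = 1740609;  p_{14} = -5748841.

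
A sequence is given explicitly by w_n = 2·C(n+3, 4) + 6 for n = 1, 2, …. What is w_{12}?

C(15, 4) = 1365, so w_{12} = 2736.

2736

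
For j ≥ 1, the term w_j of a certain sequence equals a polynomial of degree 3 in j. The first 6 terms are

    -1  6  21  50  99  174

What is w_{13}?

1st diffs: 7, 15, 29, 49, 75.
2nd diffs: 8, 14, 20, 26.
3rd diffs: 6, 6, 6 (constant).
Newton forward-difference form: w_j = -1 + 7·C(j-1,1) + 8·C(j-1,2) + 6·C(j-1,3).
At j = 13: j-1 = 12, so w_{13} = -1 + 84 + 528 + 1320 = 1931.

1931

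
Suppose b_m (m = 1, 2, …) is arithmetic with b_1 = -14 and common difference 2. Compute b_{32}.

48

b_m = -14 + (m - 1)·2.
b_{32} = -14 + 31·2 = 48.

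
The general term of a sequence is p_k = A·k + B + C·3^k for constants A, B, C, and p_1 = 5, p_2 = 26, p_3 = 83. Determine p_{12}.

1594352

Plug in k = 1, 2, 3: A + B + 3C = 5; 2A + B + 9C = 26; 3A + B + 27C = 83.
Subtracting the first from the second: A + 6C = 21.
Subtracting the second from the third: A + 18C = 57.
Solving: C = 3, A = 3, then B = -7.
Hence p_{12} = 3·12 + (-7) + 3·531441 = 1594352.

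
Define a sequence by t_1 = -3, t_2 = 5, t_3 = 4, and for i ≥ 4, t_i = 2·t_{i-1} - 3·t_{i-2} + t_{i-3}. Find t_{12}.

Applying the relation repeatedly:
t_4 = -10, t_5 = -27, t_6 = -20, t_7 = 31, t_8 = 95, t_9 = 77, t_{10} = -100, t_{11} = -336, t_{12} = -295.

-295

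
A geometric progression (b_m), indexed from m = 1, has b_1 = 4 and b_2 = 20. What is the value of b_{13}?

Common ratio r = 5.
b_m = 4·5^(m-1).
b_{13} = 4·5^12 = 976562500.

976562500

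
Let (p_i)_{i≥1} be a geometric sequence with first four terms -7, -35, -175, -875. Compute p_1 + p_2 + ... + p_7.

-136717

Common ratio r = 5.
p_i = (-7)·5^(i-1).
S = (-7)·(5^7 - 1)/(5 - 1) = (-7)·(78125 - 1)/(4) = -136717.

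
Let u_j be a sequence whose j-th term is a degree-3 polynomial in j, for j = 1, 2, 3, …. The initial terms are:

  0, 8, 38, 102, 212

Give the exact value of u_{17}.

1st diffs: 8, 30, 64, 110.
2nd diffs: 22, 34, 46.
3rd diffs: 12, 12 (constant).
Newton forward-difference form: u_j = 8·C(j-1,1) + 22·C(j-1,2) + 12·C(j-1,3).
At j = 17: j-1 = 16, so u_{17} = 128 + 2640 + 6720 = 9488.

9488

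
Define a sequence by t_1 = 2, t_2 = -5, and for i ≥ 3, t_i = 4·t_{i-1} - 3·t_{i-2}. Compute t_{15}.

-16740386

t_3 = -26; t_4 = -89; t_5 = -278; …; t_{12} = -620009; t_{13} = -1860038; t_{14} = -5580125; t_{15} = -16740386.
(Characteristic roots are 3 and 1.)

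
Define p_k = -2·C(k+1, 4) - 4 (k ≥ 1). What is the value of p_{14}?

-2734

C(15, 4) = 1365, so p_{14} = -2734.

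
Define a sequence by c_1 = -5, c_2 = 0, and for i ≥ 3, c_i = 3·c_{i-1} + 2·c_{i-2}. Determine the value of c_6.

-390

Step forward from the initial values:
c_3 = -10; c_4 = -30; c_5 = -110; c_6 = -390.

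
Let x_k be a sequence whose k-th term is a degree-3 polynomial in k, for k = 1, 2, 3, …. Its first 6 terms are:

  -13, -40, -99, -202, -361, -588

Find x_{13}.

1st diffs: -27, -59, -103, -159, -227.
2nd diffs: -32, -44, -56, -68.
3rd diffs: -12, -12, -12 (constant).
So x_k = -2k^3 - 4k^2 - k - 6.
Evaluating at k = 13 gives x_{13} = -5089.

-5089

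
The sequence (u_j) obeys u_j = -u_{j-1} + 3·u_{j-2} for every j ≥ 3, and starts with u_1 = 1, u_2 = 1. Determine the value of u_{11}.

Applying the relation repeatedly:
u_3 = 2, u_4 = 1, u_5 = 5, u_6 = -2, u_7 = 17, u_8 = -23, u_9 = 74, u_{10} = -143, u_{11} = 365.

365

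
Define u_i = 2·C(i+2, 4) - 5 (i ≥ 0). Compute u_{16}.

6115

C(18, 4) = 3060, so u_{16} = 6115.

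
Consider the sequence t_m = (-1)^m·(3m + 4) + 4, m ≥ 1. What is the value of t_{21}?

-63

(-1)^21 = -1; 3m + 4 at m=21 is 67; so t_{21} = -63.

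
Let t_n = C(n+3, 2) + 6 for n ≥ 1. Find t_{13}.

126

C(16, 2) = 120, so t_{13} = 126.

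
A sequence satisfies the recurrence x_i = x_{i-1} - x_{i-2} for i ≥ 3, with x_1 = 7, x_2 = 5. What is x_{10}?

Compute successive terms:
x_3 = -2;  x_4 = -7;  x_5 = -5;  x_6 = 2;  x_7 = 7;  x_8 = 5;  x_9 = -2;  x_{10} = -7.

-7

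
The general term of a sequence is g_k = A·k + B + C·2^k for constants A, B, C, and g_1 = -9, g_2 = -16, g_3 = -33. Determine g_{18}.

The three given values yield: A + B + 2C = -9; 2A + B + 4C = -16; 3A + B + 8C = -33.
Subtracting the first from the second: A + 2C = -7.
Subtracting the second from the third: A + 4C = -17.
Solving: C = -5, A = 3, then B = -2.
So g_k = 3·k + (-2) + (-5)·2^k; at k=18 this is -1310668.

-1310668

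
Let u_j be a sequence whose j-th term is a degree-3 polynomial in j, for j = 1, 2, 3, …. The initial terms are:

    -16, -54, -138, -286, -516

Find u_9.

-2616

1st diffs: -38, -84, -148, -230.
2nd diffs: -46, -64, -82.
3rd diffs: -18, -18 (constant).
Newton forward-difference form: u_j = -16 + (-38)·C(j-1,1) + (-46)·C(j-1,2) + (-18)·C(j-1,3).
At j = 9: j-1 = 8, so u_9 = -16 - 304 - 1288 - 1008 = -2616.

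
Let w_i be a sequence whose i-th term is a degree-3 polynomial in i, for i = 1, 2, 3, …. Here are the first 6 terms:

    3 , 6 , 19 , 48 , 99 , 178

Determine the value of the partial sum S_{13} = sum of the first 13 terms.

1st diffs: 3, 13, 29, 51, 79.
2nd diffs: 10, 16, 22, 28.
3rd diffs: 6, 6, 6 (constant).
So w_i = i^3 - i^2 - i + 4.
Continuing: …, 291, 444, 643, 894, …, w_{13} = 2019.
Summing i = 1..13 (13 terms) gives 7423.

7423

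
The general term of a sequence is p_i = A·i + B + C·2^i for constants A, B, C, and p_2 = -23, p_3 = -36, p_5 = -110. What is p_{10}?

-3091

The three given values yield: 2A + B + 4C = -23; 3A + B + 8C = -36; 5A + B + 32C = -110.
Subtracting the first from the second: A + 4C = -13.
Subtracting the second from the third: 2A + 24C = -74.
Solving: C = -3, A = -1, then B = -9.
Hence p_{10} = -1·10 + (-9) + (-3)·1024 = -3091.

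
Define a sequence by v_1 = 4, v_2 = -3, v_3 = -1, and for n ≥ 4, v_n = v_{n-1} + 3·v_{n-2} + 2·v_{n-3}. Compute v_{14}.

-34099

Applying the relation repeatedly:
v_4 = -2;  v_5 = -11;  v_6 = -19;  …;  v_{11} = -2151;  v_{12} = -5407;  v_{13} = -13576;  v_{14} = -34099.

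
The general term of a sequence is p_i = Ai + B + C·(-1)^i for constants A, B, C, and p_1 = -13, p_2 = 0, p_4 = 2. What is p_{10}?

The three given values yield: A + B - C = -13; 2A + B + C = 0; 4A + B + C = 2.
Subtracting the first from the second: A + 2C = 13.
Subtracting the second from the third: 2A = 2.
Solving: C = 6, A = 1, then B = -8.
Hence p_{10} = 1·10 + (-8) + 6·1 = 8.

8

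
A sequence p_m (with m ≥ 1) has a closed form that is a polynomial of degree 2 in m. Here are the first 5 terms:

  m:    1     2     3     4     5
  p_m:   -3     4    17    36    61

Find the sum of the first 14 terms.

1st diffs: 7, 13, 19, 25.
2nd diffs: 6, 6, 6 (constant).
Newton forward-difference form: p_m = -3 + 7·C(m-1,1) + 6·C(m-1,2).
Continuing: …, 92, 129, 172, 221, …, p_{14} = 556.
Summing m = 1..14 (14 terms) gives 2779.

2779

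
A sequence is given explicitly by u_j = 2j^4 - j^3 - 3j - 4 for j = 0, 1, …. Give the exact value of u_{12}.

39704

u_{12} = 2·12^4 - 1·12^3 - 3·12 - 4 = 39704.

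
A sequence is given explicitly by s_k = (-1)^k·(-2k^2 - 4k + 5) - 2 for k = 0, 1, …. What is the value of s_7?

119

(-1)^7 = -1; -2k^2 - 4k + 5 at k=7 is -121; so s_7 = 119.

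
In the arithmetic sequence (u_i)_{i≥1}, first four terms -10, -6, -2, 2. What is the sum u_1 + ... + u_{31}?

Common difference d = 4.
u_i = -10 + (i - 1)·4.
u_{31} = 110; S = 31·(-10 + 110)/2 = 1550.

1550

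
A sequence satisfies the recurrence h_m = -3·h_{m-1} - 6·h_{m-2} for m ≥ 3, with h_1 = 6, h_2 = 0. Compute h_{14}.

-866052

Compute successive terms:
h_3 = -36; h_4 = 108; h_5 = -108; …; h_{11} = -55404; h_{12} = 43740; h_{13} = 201204; h_{14} = -866052.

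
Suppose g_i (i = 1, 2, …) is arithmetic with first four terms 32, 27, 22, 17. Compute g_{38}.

Common difference d = -5.
g_i = 32 + (i - 1)·(-5).
g_{38} = 32 + 37·(-5) = -153.

-153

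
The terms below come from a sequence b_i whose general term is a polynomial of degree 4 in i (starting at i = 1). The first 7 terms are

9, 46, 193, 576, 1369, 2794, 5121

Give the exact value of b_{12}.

1st diffs: 37, 147, 383, 793, 1425, 2327.
2nd diffs: 110, 236, 410, 632, 902.
3rd diffs: 126, 174, 222, 270.
4th diffs: 48, 48, 48 (constant).
So b_i = 2i^4 + i^3 - i^2 + 3i + 4.
Evaluating at i = 12 gives b_{12} = 43096.

43096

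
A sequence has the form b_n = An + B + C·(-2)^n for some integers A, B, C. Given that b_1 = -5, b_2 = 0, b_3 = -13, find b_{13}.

-8207

Plug in n = 1, 2, 3: A + B - 2C = -5; 2A + B + 4C = 0; 3A + B - 8C = -13.
Subtracting the first from the second: A + 6C = 5.
Subtracting the second from the third: A - 12C = -13.
Solving: C = 1, A = -1, then B = -2.
So b_n = -1·n + (-2) + 1·(-2)^n; at n=13 this is -8207.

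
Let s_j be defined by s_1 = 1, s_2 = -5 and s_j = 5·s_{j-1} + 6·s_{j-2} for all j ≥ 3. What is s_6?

Applying the relation repeatedly:
s_3 = -19  s_4 = -125  s_5 = -739  s_6 = -4445.
(Characteristic roots are 6 and -1.)

-4445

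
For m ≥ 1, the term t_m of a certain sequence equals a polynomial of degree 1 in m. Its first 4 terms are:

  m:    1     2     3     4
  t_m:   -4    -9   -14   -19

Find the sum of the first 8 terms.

1st diffs: -5, -5, -5 (constant).
So t_m = -5m + 1.
Continuing: -24, -29, -34, -39.
Summing m = 1..8 (8 terms) gives -172.

-172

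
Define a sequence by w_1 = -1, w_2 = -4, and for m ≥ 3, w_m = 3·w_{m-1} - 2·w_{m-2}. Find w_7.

w_3 = -10  w_4 = -22  w_5 = -46  w_6 = -94  w_7 = -190.
(Characteristic roots are 2 and 1.)

-190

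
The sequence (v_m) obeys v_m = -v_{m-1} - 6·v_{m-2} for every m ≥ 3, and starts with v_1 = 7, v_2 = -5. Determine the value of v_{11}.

v_3 = -37; v_4 = 67; v_5 = 155; v_6 = -557; v_7 = -373; v_8 = 3715; v_9 = -1477; v_{10} = -20813; v_{11} = 29675.

29675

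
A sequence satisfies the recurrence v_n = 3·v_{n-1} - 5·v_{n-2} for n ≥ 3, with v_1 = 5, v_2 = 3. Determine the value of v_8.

Applying the relation repeatedly:
v_3 = -16; v_4 = -63; v_5 = -109; v_6 = -12; v_7 = 509; v_8 = 1587.

1587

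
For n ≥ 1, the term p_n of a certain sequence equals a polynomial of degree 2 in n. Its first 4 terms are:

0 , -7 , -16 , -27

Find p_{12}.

1st diffs: -7, -9, -11.
2nd diffs: -2, -2 (constant).
So p_n = -n^2 - 4n + 5.
Evaluating at n = 12 gives p_{12} = -187.

-187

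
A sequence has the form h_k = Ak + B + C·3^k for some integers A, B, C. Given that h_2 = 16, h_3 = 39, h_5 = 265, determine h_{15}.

At k = 2, 3, 5: 2A + B + 9C = 16; 3A + B + 27C = 39; 5A + B + 243C = 265.
Subtracting the first from the second: A + 18C = 23.
Subtracting the second from the third: 2A + 216C = 226.
Solving: C = 1, A = 5, then B = -3.
So h_k = 5·k + (-3) + 1·3^k; at k=15 this is 14348979.

14348979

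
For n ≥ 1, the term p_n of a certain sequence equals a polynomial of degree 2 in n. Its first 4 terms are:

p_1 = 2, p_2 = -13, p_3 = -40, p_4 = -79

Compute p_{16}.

1st diffs: -15, -27, -39.
2nd diffs: -12, -12 (constant).
Newton forward-difference form: p_n = 2 + (-15)·C(n-1,1) + (-12)·C(n-1,2).
At n = 16: n-1 = 15, so p_{16} = 2 - 225 - 1260 = -1483.

-1483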